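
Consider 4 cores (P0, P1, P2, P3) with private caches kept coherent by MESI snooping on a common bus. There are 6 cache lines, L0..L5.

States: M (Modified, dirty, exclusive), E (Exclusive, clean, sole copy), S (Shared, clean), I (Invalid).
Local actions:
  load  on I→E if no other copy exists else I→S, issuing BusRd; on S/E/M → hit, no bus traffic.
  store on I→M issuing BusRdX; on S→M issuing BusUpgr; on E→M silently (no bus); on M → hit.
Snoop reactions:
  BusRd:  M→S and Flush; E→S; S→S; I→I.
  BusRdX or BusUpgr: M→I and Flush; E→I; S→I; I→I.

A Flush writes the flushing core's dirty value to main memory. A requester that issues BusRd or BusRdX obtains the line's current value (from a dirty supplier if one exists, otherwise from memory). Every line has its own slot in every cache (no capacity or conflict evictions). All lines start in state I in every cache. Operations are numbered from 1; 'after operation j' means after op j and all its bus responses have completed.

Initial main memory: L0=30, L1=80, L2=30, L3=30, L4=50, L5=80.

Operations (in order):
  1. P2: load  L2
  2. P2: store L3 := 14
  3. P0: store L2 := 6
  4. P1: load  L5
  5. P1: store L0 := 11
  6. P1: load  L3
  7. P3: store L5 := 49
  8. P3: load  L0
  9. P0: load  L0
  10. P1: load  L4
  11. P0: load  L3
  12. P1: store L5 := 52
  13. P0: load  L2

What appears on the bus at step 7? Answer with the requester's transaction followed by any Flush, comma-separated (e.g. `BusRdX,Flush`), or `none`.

bus = BusRdX

[1] P2: load  L2 | P0:I, P1:I, P2:E(30), P3:I | bus: BusRd
[2] P2: store L3 := 14 | P0:I, P1:I, P2:M(14), P3:I | bus: BusRdX
[3] P0: store L2 := 6 | P0:M(6), P1:I, P2:I, P3:I | bus: BusRdX
[4] P1: load  L5 | P0:I, P1:E(80), P2:I, P3:I | bus: BusRd
[5] P1: store L0 := 11 | P0:I, P1:M(11), P2:I, P3:I | bus: BusRdX
[6] P1: load  L3 | P0:I, P1:S(14), P2:S(14), P3:I | bus: BusRd,Flush
[7] P3: store L5 := 49 | P0:I, P1:I, P2:I, P3:M(49) | bus: BusRdX
[8] P3: load  L0 | P0:I, P1:S(11), P2:I, P3:S(11) | bus: BusRd,Flush
[9] P0: load  L0 | P0:S(11), P1:S(11), P2:I, P3:S(11) | bus: BusRd
[10] P1: load  L4 | P0:I, P1:E(50), P2:I, P3:I | bus: BusRd
[11] P0: load  L3 | P0:S(14), P1:S(14), P2:S(14), P3:I | bus: BusRd
[12] P1: store L5 := 52 | P0:I, P1:M(52), P2:I, P3:I | bus: BusRdX,Flush
[13] P0: load  L2 | P0:M(6), P1:I, P2:I, P3:I | bus: none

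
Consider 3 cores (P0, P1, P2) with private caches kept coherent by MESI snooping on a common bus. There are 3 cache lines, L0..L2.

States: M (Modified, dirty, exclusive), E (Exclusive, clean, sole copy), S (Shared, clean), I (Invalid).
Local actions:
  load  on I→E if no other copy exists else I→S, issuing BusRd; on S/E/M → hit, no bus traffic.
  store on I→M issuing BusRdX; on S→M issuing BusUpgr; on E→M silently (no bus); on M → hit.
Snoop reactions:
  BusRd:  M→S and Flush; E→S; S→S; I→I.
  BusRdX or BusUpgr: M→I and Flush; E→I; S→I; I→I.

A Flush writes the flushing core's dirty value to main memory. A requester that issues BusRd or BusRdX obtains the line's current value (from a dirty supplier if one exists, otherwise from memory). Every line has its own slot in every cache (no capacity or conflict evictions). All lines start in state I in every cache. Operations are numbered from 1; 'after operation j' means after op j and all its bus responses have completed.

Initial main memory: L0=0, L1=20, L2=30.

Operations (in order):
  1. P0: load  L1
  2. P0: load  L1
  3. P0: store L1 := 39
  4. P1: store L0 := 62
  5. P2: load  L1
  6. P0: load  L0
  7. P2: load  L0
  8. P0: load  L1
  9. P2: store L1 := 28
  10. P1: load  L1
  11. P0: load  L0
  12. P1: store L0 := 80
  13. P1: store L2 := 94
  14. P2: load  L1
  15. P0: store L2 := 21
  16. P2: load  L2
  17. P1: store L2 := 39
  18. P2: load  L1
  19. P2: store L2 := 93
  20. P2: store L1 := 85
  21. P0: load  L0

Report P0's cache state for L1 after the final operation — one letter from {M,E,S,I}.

state = I

[1] P0: load  L1 | P0:E(20), P1:I, P2:I | bus: BusRd
[2] P0: load  L1 | P0:E(20), P1:I, P2:I | bus: none
[3] P0: store L1 := 39 | P0:M(39), P1:I, P2:I | bus: none
[4] P1: store L0 := 62 | P0:I, P1:M(62), P2:I | bus: BusRdX
[5] P2: load  L1 | P0:S(39), P1:I, P2:S(39) | bus: BusRd,Flush
[6] P0: load  L0 | P0:S(62), P1:S(62), P2:I | bus: BusRd,Flush
[7] P2: load  L0 | P0:S(62), P1:S(62), P2:S(62) | bus: BusRd
[8] P0: load  L1 | P0:S(39), P1:I, P2:S(39) | bus: none
[9] P2: store L1 := 28 | P0:I, P1:I, P2:M(28) | bus: BusUpgr
[10] P1: load  L1 | P0:I, P1:S(28), P2:S(28) | bus: BusRd,Flush
[11] P0: load  L0 | P0:S(62), P1:S(62), P2:S(62) | bus: none
[12] P1: store L0 := 80 | P0:I, P1:M(80), P2:I | bus: BusUpgr
[13] P1: store L2 := 94 | P0:I, P1:M(94), P2:I | bus: BusRdX
[14] P2: load  L1 | P0:I, P1:S(28), P2:S(28) | bus: none
[15] P0: store L2 := 21 | P0:M(21), P1:I, P2:I | bus: BusRdX,Flush
[16] P2: load  L2 | P0:S(21), P1:I, P2:S(21) | bus: BusRd,Flush
[17] P1: store L2 := 39 | P0:I, P1:M(39), P2:I | bus: BusRdX
[18] P2: load  L1 | P0:I, P1:S(28), P2:S(28) | bus: none
[19] P2: store L2 := 93 | P0:I, P1:I, P2:M(93) | bus: BusRdX,Flush
[20] P2: store L1 := 85 | P0:I, P1:I, P2:M(85) | bus: BusUpgr
[21] P0: load  L0 | P0:S(80), P1:S(80), P2:I | bus: BusRd,Flush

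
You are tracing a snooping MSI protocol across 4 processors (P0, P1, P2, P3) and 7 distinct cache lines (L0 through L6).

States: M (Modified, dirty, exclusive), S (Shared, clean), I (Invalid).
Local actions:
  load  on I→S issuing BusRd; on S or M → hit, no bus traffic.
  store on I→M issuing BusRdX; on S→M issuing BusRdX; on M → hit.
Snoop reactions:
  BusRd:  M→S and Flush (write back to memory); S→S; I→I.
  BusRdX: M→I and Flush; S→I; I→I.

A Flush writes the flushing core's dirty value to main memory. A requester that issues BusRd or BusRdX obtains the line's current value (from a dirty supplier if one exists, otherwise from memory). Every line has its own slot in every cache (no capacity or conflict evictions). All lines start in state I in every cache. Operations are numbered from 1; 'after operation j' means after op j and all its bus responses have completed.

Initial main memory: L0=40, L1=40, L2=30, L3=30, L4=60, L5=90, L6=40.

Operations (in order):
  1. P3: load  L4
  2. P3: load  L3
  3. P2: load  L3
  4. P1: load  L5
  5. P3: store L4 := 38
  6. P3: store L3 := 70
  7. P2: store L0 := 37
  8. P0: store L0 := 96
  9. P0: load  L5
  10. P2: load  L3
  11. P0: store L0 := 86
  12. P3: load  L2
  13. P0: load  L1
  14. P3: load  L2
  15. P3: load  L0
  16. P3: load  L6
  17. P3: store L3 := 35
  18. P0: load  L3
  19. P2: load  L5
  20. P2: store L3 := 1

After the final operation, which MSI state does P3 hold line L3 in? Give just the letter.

[1] P3: load  L4 | P0:I, P1:I, P2:I, P3:S(60) | bus: BusRd
[2] P3: load  L3 | P0:I, P1:I, P2:I, P3:S(30) | bus: BusRd
[3] P2: load  L3 | P0:I, P1:I, P2:S(30), P3:S(30) | bus: BusRd
[4] P1: load  L5 | P0:I, P1:S(90), P2:I, P3:I | bus: BusRd
[5] P3: store L4 := 38 | P0:I, P1:I, P2:I, P3:M(38) | bus: BusRdX
[6] P3: store L3 := 70 | P0:I, P1:I, P2:I, P3:M(70) | bus: BusRdX
[7] P2: store L0 := 37 | P0:I, P1:I, P2:M(37), P3:I | bus: BusRdX
[8] P0: store L0 := 96 | P0:M(96), P1:I, P2:I, P3:I | bus: BusRdX,Flush
[9] P0: load  L5 | P0:S(90), P1:S(90), P2:I, P3:I | bus: BusRd
[10] P2: load  L3 | P0:I, P1:I, P2:S(70), P3:S(70) | bus: BusRd,Flush
[11] P0: store L0 := 86 | P0:M(86), P1:I, P2:I, P3:I | bus: none
[12] P3: load  L2 | P0:I, P1:I, P2:I, P3:S(30) | bus: BusRd
[13] P0: load  L1 | P0:S(40), P1:I, P2:I, P3:I | bus: BusRd
[14] P3: load  L2 | P0:I, P1:I, P2:I, P3:S(30) | bus: none
[15] P3: load  L0 | P0:S(86), P1:I, P2:I, P3:S(86) | bus: BusRd,Flush
[16] P3: load  L6 | P0:I, P1:I, P2:I, P3:S(40) | bus: BusRd
[17] P3: store L3 := 35 | P0:I, P1:I, P2:I, P3:M(35) | bus: BusRdX
[18] P0: load  L3 | P0:S(35), P1:I, P2:I, P3:S(35) | bus: BusRd,Flush
[19] P2: load  L5 | P0:S(90), P1:S(90), P2:S(90), P3:I | bus: BusRd
[20] P2: store L3 := 1 | P0:I, P1:I, P2:M(1), P3:I | bus: BusRdX

state = I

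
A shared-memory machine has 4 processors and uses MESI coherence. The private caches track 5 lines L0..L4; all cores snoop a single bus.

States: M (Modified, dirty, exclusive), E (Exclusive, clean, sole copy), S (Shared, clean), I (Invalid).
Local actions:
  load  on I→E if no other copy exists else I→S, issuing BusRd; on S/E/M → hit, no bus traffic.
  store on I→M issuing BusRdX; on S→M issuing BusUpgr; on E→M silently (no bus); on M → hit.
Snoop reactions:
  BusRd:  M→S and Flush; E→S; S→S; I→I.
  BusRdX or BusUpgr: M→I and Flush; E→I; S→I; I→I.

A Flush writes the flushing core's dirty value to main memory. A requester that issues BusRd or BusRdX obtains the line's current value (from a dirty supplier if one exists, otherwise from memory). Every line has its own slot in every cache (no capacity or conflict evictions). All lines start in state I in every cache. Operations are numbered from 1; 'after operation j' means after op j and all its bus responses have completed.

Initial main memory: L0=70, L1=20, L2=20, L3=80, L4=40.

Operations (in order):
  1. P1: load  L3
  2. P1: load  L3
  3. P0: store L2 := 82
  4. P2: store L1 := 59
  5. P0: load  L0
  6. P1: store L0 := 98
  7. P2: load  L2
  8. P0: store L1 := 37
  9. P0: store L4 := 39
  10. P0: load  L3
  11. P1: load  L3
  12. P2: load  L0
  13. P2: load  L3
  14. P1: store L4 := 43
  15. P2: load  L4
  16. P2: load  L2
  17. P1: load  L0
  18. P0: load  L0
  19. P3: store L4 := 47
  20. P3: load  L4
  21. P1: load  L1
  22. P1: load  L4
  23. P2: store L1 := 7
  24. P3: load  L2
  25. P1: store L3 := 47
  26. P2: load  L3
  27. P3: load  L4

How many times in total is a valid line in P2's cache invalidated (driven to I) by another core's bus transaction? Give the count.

invalidations = 3

[1] P1: load  L3 | P0:I, P1:E(80), P2:I, P3:I | bus: BusRd
[2] P1: load  L3 | P0:I, P1:E(80), P2:I, P3:I | bus: none
[3] P0: store L2 := 82 | P0:M(82), P1:I, P2:I, P3:I | bus: BusRdX
[4] P2: store L1 := 59 | P0:I, P1:I, P2:M(59), P3:I | bus: BusRdX
[5] P0: load  L0 | P0:E(70), P1:I, P2:I, P3:I | bus: BusRd
[6] P1: store L0 := 98 | P0:I, P1:M(98), P2:I, P3:I | bus: BusRdX
[7] P2: load  L2 | P0:S(82), P1:I, P2:S(82), P3:I | bus: BusRd,Flush
[8] P0: store L1 := 37 | P0:M(37), P1:I, P2:I, P3:I | bus: BusRdX,Flush
[9] P0: store L4 := 39 | P0:M(39), P1:I, P2:I, P3:I | bus: BusRdX
[10] P0: load  L3 | P0:S(80), P1:S(80), P2:I, P3:I | bus: BusRd
[11] P1: load  L3 | P0:S(80), P1:S(80), P2:I, P3:I | bus: none
[12] P2: load  L0 | P0:I, P1:S(98), P2:S(98), P3:I | bus: BusRd,Flush
[13] P2: load  L3 | P0:S(80), P1:S(80), P2:S(80), P3:I | bus: BusRd
[14] P1: store L4 := 43 | P0:I, P1:M(43), P2:I, P3:I | bus: BusRdX,Flush
[15] P2: load  L4 | P0:I, P1:S(43), P2:S(43), P3:I | bus: BusRd,Flush
[16] P2: load  L2 | P0:S(82), P1:I, P2:S(82), P3:I | bus: none
[17] P1: load  L0 | P0:I, P1:S(98), P2:S(98), P3:I | bus: none
[18] P0: load  L0 | P0:S(98), P1:S(98), P2:S(98), P3:I | bus: BusRd
[19] P3: store L4 := 47 | P0:I, P1:I, P2:I, P3:M(47) | bus: BusRdX
[20] P3: load  L4 | P0:I, P1:I, P2:I, P3:M(47) | bus: none
[21] P1: load  L1 | P0:S(37), P1:S(37), P2:I, P3:I | bus: BusRd,Flush
[22] P1: load  L4 | P0:I, P1:S(47), P2:I, P3:S(47) | bus: BusRd,Flush
[23] P2: store L1 := 7 | P0:I, P1:I, P2:M(7), P3:I | bus: BusRdX
[24] P3: load  L2 | P0:S(82), P1:I, P2:S(82), P3:S(82) | bus: BusRd
[25] P1: store L3 := 47 | P0:I, P1:M(47), P2:I, P3:I | bus: BusUpgr
[26] P2: load  L3 | P0:I, P1:S(47), P2:S(47), P3:I | bus: BusRd,Flush
[27] P3: load  L4 | P0:I, P1:S(47), P2:I, P3:S(47) | bus: none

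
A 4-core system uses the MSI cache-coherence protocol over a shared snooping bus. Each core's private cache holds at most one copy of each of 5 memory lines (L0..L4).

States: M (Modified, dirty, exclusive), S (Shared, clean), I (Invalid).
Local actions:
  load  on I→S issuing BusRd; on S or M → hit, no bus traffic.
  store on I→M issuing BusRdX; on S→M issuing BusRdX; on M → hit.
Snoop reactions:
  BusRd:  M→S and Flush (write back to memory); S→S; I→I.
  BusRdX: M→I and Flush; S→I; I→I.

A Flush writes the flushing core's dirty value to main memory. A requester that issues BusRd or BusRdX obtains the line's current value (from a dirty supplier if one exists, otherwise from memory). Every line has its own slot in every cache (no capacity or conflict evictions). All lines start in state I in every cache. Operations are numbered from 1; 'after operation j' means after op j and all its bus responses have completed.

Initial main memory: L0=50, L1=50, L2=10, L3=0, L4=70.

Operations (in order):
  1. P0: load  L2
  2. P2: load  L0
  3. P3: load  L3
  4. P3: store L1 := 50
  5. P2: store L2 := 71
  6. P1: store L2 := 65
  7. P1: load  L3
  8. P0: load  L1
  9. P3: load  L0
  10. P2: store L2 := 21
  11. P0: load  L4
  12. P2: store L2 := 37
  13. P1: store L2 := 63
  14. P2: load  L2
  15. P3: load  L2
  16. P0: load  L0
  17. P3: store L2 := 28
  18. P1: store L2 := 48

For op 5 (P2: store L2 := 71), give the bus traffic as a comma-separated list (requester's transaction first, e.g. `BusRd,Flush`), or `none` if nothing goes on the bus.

bus = BusRdX

1. P0: load  L2  bus=[BusRd]  L2: P0=S P1=I P2=I P3=I  mem[L2]=10
2. P2: load  L0  bus=[BusRd]  L0: P0=I P1=I P2=S P3=I  mem[L0]=50
3. P3: load  L3  bus=[BusRd]  L3: P0=I P1=I P2=I P3=S  mem[L3]=0
4. P3: store L1 := 50  bus=[BusRdX]  L1: P0=I P1=I P2=I P3=M  mem[L1]=50
5. P2: store L2 := 71  bus=[BusRdX]  L2: P0=I P1=I P2=M P3=I  mem[L2]=10
6. P1: store L2 := 65  bus=[BusRdX,Flush]  L2: P0=I P1=M P2=I P3=I  mem[L2]=71
7. P1: load  L3  bus=[BusRd]  L3: P0=I P1=S P2=I P3=S  mem[L3]=0
8. P0: load  L1  bus=[BusRd,Flush]  L1: P0=S P1=I P2=I P3=S  mem[L1]=50
9. P3: load  L0  bus=[BusRd]  L0: P0=I P1=I P2=S P3=S  mem[L0]=50
10. P2: store L2 := 21  bus=[BusRdX,Flush]  L2: P0=I P1=I P2=M P3=I  mem[L2]=65
11. P0: load  L4  bus=[BusRd]  L4: P0=S P1=I P2=I P3=I  mem[L4]=70
12. P2: store L2 := 37  bus=[-]  L2: P0=I P1=I P2=M P3=I  mem[L2]=65
13. P1: store L2 := 63  bus=[BusRdX,Flush]  L2: P0=I P1=M P2=I P3=I  mem[L2]=37
14. P2: load  L2  bus=[BusRd,Flush]  L2: P0=I P1=S P2=S P3=I  mem[L2]=63
15. P3: load  L2  bus=[BusRd]  L2: P0=I P1=S P2=S P3=S  mem[L2]=63
16. P0: load  L0  bus=[BusRd]  L0: P0=S P1=I P2=S P3=S  mem[L0]=50
17. P3: store L2 := 28  bus=[BusRdX]  L2: P0=I P1=I P2=I P3=M  mem[L2]=63
18. P1: store L2 := 48  bus=[BusRdX,Flush]  L2: P0=I P1=M P2=I P3=I  mem[L2]=28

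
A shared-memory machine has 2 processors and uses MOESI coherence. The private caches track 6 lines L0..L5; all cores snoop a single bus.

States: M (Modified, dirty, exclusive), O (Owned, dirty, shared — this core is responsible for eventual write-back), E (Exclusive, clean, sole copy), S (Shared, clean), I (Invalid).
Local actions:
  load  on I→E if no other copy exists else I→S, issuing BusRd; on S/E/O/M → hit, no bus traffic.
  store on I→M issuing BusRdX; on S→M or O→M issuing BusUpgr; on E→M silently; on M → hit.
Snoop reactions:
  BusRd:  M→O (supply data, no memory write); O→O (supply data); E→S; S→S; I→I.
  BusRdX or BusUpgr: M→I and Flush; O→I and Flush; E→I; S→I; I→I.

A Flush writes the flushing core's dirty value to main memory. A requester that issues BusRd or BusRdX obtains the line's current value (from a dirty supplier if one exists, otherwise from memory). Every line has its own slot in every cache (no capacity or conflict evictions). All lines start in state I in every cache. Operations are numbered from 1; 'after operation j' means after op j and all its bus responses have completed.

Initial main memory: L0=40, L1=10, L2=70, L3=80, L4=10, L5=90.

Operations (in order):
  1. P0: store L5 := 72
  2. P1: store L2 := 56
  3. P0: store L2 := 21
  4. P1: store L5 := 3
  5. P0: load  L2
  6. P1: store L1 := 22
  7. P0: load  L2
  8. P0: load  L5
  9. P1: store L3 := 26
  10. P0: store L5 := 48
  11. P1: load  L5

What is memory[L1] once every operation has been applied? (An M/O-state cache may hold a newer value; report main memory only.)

  op1 P0: store L5 := 72 → M/I on L5; bus BusRdX; mem=90
  op2 P1: store L2 := 56 → I/M on L2; bus BusRdX; mem=70
  op3 P0: store L2 := 21 → M/I on L2; bus BusRdX Flush; mem=56
  op4 P1: store L5 := 3 → I/M on L5; bus BusRdX Flush; mem=72
  op5 P0: load  L2 → M/I on L2; bus (none); mem=56
  op6 P1: store L1 := 22 → I/M on L1; bus BusRdX; mem=10
  op7 P0: load  L2 → M/I on L2; bus (none); mem=56
  op8 P0: load  L5 → S/O on L5; bus BusRd; mem=72
  op9 P1: store L3 := 26 → I/M on L3; bus BusRdX; mem=80
  op10 P0: store L5 := 48 → M/I on L5; bus BusUpgr Flush; mem=3
  op11 P1: load  L5 → O/S on L5; bus BusRd; mem=3

memory[L1] = 10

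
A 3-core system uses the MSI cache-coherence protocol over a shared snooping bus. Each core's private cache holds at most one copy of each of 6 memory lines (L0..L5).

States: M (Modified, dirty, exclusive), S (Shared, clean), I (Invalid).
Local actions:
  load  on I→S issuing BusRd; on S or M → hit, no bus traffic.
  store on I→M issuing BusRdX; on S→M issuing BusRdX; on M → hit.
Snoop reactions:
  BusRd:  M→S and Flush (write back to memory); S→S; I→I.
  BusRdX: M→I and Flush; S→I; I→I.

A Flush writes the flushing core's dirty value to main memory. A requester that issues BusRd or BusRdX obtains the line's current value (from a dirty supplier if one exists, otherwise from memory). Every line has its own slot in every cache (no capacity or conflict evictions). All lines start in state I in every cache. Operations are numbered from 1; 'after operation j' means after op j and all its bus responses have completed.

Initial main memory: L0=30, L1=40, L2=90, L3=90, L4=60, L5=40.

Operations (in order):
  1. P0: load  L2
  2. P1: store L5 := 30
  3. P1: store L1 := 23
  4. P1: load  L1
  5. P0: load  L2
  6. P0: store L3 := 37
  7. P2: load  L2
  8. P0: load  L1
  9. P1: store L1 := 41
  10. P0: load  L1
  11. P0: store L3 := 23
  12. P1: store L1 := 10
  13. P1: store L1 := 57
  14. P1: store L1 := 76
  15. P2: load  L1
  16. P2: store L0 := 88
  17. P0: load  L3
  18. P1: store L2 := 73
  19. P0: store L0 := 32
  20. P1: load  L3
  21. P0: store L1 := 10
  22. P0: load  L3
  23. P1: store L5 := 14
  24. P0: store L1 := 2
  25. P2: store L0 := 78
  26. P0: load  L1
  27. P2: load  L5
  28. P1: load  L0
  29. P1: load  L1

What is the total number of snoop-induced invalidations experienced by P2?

[1] P0: load  L2 | P0:S(90), P1:I, P2:I | bus: BusRd
[2] P1: store L5 := 30 | P0:I, P1:M(30), P2:I | bus: BusRdX
[3] P1: store L1 := 23 | P0:I, P1:M(23), P2:I | bus: BusRdX
[4] P1: load  L1 | P0:I, P1:M(23), P2:I | bus: none
[5] P0: load  L2 | P0:S(90), P1:I, P2:I | bus: none
[6] P0: store L3 := 37 | P0:M(37), P1:I, P2:I | bus: BusRdX
[7] P2: load  L2 | P0:S(90), P1:I, P2:S(90) | bus: BusRd
[8] P0: load  L1 | P0:S(23), P1:S(23), P2:I | bus: BusRd,Flush
[9] P1: store L1 := 41 | P0:I, P1:M(41), P2:I | bus: BusRdX
[10] P0: load  L1 | P0:S(41), P1:S(41), P2:I | bus: BusRd,Flush
[11] P0: store L3 := 23 | P0:M(23), P1:I, P2:I | bus: none
[12] P1: store L1 := 10 | P0:I, P1:M(10), P2:I | bus: BusRdX
[13] P1: store L1 := 57 | P0:I, P1:M(57), P2:I | bus: none
[14] P1: store L1 := 76 | P0:I, P1:M(76), P2:I | bus: none
[15] P2: load  L1 | P0:I, P1:S(76), P2:S(76) | bus: BusRd,Flush
[16] P2: store L0 := 88 | P0:I, P1:I, P2:M(88) | bus: BusRdX
[17] P0: load  L3 | P0:M(23), P1:I, P2:I | bus: none
[18] P1: store L2 := 73 | P0:I, P1:M(73), P2:I | bus: BusRdX
[19] P0: store L0 := 32 | P0:M(32), P1:I, P2:I | bus: BusRdX,Flush
[20] P1: load  L3 | P0:S(23), P1:S(23), P2:I | bus: BusRd,Flush
[21] P0: store L1 := 10 | P0:M(10), P1:I, P2:I | bus: BusRdX
[22] P0: load  L3 | P0:S(23), P1:S(23), P2:I | bus: none
[23] P1: store L5 := 14 | P0:I, P1:M(14), P2:I | bus: none
[24] P0: store L1 := 2 | P0:M(2), P1:I, P2:I | bus: none
[25] P2: store L0 := 78 | P0:I, P1:I, P2:M(78) | bus: BusRdX,Flush
[26] P0: load  L1 | P0:M(2), P1:I, P2:I | bus: none
[27] P2: load  L5 | P0:I, P1:S(14), P2:S(14) | bus: BusRd,Flush
[28] P1: load  L0 | P0:I, P1:S(78), P2:S(78) | bus: BusRd,Flush
[29] P1: load  L1 | P0:S(2), P1:S(2), P2:I | bus: BusRd,Flush

invalidations = 3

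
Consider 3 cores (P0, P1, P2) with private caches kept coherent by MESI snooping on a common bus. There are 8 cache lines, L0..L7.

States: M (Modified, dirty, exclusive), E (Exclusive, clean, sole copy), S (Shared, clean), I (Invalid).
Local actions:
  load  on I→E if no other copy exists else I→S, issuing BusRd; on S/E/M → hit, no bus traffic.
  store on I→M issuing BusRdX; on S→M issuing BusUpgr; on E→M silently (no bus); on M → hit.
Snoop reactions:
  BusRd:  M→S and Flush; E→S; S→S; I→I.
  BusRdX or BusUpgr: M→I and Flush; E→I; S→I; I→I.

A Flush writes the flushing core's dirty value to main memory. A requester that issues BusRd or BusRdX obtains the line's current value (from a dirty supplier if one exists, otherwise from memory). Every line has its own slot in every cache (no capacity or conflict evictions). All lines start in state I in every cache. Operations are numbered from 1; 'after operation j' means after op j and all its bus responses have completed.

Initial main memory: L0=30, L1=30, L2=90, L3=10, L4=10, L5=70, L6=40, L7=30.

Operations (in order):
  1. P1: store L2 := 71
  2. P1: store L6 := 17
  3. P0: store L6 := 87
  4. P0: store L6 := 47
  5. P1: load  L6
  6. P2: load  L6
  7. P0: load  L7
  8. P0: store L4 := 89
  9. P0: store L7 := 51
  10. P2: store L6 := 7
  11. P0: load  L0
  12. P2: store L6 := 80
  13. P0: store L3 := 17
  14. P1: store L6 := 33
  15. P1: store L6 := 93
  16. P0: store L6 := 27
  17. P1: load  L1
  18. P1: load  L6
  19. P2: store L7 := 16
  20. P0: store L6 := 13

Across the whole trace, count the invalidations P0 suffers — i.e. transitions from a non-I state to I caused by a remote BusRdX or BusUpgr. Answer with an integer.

invalidations = 2

step 1: P1: store L2 := 71  ⟶  IMI  (L2)  txn=BusRdX  M[L2]=90
step 2: P1: store L6 := 17  ⟶  IMI  (L6)  txn=BusRdX  M[L6]=40
step 3: P0: store L6 := 87  ⟶  MII  (L6)  txn=BusRdX+Flush  M[L6]=17
step 4: P0: store L6 := 47  ⟶  MII  (L6)  txn=∅  M[L6]=17
step 5: P1: load  L6  ⟶  SSI  (L6)  txn=BusRd+Flush  M[L6]=47
step 6: P2: load  L6  ⟶  SSS  (L6)  txn=BusRd  M[L6]=47
step 7: P0: load  L7  ⟶  EII  (L7)  txn=BusRd  M[L7]=30
step 8: P0: store L4 := 89  ⟶  MII  (L4)  txn=BusRdX  M[L4]=10
step 9: P0: store L7 := 51  ⟶  MII  (L7)  txn=∅  M[L7]=30
step 10: P2: store L6 := 7  ⟶  IIM  (L6)  txn=BusUpgr  M[L6]=47
step 11: P0: load  L0  ⟶  EII  (L0)  txn=BusRd  M[L0]=30
step 12: P2: store L6 := 80  ⟶  IIM  (L6)  txn=∅  M[L6]=47
step 13: P0: store L3 := 17  ⟶  MII  (L3)  txn=BusRdX  M[L3]=10
step 14: P1: store L6 := 33  ⟶  IMI  (L6)  txn=BusRdX+Flush  M[L6]=80
step 15: P1: store L6 := 93  ⟶  IMI  (L6)  txn=∅  M[L6]=80
step 16: P0: store L6 := 27  ⟶  MII  (L6)  txn=BusRdX+Flush  M[L6]=93
step 17: P1: load  L1  ⟶  IEI  (L1)  txn=BusRd  M[L1]=30
step 18: P1: load  L6  ⟶  SSI  (L6)  txn=BusRd+Flush  M[L6]=27
step 19: P2: store L7 := 16  ⟶  IIM  (L7)  txn=BusRdX+Flush  M[L7]=51
step 20: P0: store L6 := 13  ⟶  MII  (L6)  txn=BusUpgr  M[L6]=27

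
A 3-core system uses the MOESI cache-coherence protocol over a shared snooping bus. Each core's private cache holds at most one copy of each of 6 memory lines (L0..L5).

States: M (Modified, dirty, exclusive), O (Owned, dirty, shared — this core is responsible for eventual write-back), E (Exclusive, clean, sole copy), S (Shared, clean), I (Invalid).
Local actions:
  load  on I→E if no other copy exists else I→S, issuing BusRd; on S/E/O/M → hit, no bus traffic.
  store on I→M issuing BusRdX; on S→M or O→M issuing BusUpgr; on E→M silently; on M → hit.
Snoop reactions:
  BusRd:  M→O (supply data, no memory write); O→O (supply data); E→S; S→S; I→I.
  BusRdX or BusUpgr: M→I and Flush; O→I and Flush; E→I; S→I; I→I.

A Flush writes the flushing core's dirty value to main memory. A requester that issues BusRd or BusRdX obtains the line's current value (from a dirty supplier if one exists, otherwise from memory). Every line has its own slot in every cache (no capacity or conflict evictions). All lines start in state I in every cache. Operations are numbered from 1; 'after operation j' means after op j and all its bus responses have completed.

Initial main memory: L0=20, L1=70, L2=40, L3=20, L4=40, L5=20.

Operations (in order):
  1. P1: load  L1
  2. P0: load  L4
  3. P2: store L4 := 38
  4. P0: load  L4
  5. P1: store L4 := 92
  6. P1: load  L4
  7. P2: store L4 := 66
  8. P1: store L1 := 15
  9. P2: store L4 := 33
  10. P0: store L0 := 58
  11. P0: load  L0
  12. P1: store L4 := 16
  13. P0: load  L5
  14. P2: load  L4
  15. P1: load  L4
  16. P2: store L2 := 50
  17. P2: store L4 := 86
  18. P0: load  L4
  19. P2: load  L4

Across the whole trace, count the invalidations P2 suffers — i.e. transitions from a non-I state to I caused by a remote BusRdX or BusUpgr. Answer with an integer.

invalidations = 2

step 1: P1: load  L1  ⟶  IEI  (L1)  txn=BusRd  M[L1]=70
step 2: P0: load  L4  ⟶  EII  (L4)  txn=BusRd  M[L4]=40
step 3: P2: store L4 := 38  ⟶  IIM  (L4)  txn=BusRdX  M[L4]=40
step 4: P0: load  L4  ⟶  SIO  (L4)  txn=BusRd  M[L4]=40
step 5: P1: store L4 := 92  ⟶  IMI  (L4)  txn=BusRdX+Flush  M[L4]=38
step 6: P1: load  L4  ⟶  IMI  (L4)  txn=∅  M[L4]=38
step 7: P2: store L4 := 66  ⟶  IIM  (L4)  txn=BusRdX+Flush  M[L4]=92
step 8: P1: store L1 := 15  ⟶  IMI  (L1)  txn=∅  M[L1]=70
step 9: P2: store L4 := 33  ⟶  IIM  (L4)  txn=∅  M[L4]=92
step 10: P0: store L0 := 58  ⟶  MII  (L0)  txn=BusRdX  M[L0]=20
step 11: P0: load  L0  ⟶  MII  (L0)  txn=∅  M[L0]=20
step 12: P1: store L4 := 16  ⟶  IMI  (L4)  txn=BusRdX+Flush  M[L4]=33
step 13: P0: load  L5  ⟶  EII  (L5)  txn=BusRd  M[L5]=20
step 14: P2: load  L4  ⟶  IOS  (L4)  txn=BusRd  M[L4]=33
step 15: P1: load  L4  ⟶  IOS  (L4)  txn=∅  M[L4]=33
step 16: P2: store L2 := 50  ⟶  IIM  (L2)  txn=BusRdX  M[L2]=40
step 17: P2: store L4 := 86  ⟶  IIM  (L4)  txn=BusUpgr+Flush  M[L4]=16
step 18: P0: load  L4  ⟶  SIO  (L4)  txn=BusRd  M[L4]=16
step 19: P2: load  L4  ⟶  SIO  (L4)  txn=∅  M[L4]=16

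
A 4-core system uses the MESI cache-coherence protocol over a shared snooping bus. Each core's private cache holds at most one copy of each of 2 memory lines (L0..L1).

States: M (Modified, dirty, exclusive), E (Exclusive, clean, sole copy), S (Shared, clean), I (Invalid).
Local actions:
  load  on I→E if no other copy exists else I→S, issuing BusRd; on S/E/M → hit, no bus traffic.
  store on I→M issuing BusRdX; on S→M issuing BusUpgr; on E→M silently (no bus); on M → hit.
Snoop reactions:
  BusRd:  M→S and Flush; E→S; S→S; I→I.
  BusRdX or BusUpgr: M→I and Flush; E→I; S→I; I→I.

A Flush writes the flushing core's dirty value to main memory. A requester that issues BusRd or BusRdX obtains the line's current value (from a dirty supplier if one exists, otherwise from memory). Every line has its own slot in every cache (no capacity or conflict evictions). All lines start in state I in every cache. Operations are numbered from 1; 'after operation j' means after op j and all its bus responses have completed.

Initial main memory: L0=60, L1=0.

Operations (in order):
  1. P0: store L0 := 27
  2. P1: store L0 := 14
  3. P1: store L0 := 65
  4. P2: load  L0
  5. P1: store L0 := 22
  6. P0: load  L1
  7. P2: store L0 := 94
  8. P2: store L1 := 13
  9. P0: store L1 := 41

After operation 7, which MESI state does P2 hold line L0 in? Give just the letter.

state = M

step 1: P0: store L0 := 27  ⟶  MIII  (L0)  txn=BusRdX  M[L0]=60
step 2: P1: store L0 := 14  ⟶  IMII  (L0)  txn=BusRdX+Flush  M[L0]=27
step 3: P1: store L0 := 65  ⟶  IMII  (L0)  txn=∅  M[L0]=27
step 4: P2: load  L0  ⟶  ISSI  (L0)  txn=BusRd+Flush  M[L0]=65
step 5: P1: store L0 := 22  ⟶  IMII  (L0)  txn=BusUpgr  M[L0]=65
step 6: P0: load  L1  ⟶  EIII  (L1)  txn=BusRd  M[L1]=0
step 7: P2: store L0 := 94  ⟶  IIMI  (L0)  txn=BusRdX+Flush  M[L0]=22
step 8: P2: store L1 := 13  ⟶  IIMI  (L1)  txn=BusRdX  M[L1]=0
step 9: P0: store L1 := 41  ⟶  MIII  (L1)  txn=BusRdX+Flush  M[L1]=13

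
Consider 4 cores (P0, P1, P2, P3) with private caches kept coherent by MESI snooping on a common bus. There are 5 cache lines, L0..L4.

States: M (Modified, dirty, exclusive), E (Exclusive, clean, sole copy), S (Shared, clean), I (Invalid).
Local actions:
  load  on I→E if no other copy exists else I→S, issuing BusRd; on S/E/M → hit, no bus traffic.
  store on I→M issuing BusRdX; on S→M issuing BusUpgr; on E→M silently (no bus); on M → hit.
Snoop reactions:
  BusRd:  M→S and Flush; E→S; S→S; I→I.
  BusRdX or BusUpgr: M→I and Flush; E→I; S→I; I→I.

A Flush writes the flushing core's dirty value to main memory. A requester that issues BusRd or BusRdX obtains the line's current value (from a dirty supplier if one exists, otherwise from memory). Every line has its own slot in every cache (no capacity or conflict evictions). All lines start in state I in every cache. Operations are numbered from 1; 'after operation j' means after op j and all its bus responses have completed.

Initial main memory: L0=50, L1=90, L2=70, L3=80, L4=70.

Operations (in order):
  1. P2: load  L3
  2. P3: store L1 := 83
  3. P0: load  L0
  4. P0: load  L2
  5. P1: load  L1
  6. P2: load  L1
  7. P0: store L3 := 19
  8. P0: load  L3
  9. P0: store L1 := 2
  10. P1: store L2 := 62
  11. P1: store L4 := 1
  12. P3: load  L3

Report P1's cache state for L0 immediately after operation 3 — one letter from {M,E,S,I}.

1. P2: load  L3  bus=[BusRd]  L3: P0=I P1=I P2=E P3=I  mem[L3]=80
2. P3: store L1 := 83  bus=[BusRdX]  L1: P0=I P1=I P2=I P3=M  mem[L1]=90
3. P0: load  L0  bus=[BusRd]  L0: P0=E P1=I P2=I P3=I  mem[L0]=50
4. P0: load  L2  bus=[BusRd]  L2: P0=E P1=I P2=I P3=I  mem[L2]=70
5. P1: load  L1  bus=[BusRd,Flush]  L1: P0=I P1=S P2=I P3=S  mem[L1]=83
6. P2: load  L1  bus=[BusRd]  L1: P0=I P1=S P2=S P3=S  mem[L1]=83
7. P0: store L3 := 19  bus=[BusRdX]  L3: P0=M P1=I P2=I P3=I  mem[L3]=80
8. P0: load  L3  bus=[-]  L3: P0=M P1=I P2=I P3=I  mem[L3]=80
9. P0: store L1 := 2  bus=[BusRdX]  L1: P0=M P1=I P2=I P3=I  mem[L1]=83
10. P1: store L2 := 62  bus=[BusRdX]  L2: P0=I P1=M P2=I P3=I  mem[L2]=70
11. P1: store L4 := 1  bus=[BusRdX]  L4: P0=I P1=M P2=I P3=I  mem[L4]=70
12. P3: load  L3  bus=[BusRd,Flush]  L3: P0=S P1=I P2=I P3=S  mem[L3]=19

state = I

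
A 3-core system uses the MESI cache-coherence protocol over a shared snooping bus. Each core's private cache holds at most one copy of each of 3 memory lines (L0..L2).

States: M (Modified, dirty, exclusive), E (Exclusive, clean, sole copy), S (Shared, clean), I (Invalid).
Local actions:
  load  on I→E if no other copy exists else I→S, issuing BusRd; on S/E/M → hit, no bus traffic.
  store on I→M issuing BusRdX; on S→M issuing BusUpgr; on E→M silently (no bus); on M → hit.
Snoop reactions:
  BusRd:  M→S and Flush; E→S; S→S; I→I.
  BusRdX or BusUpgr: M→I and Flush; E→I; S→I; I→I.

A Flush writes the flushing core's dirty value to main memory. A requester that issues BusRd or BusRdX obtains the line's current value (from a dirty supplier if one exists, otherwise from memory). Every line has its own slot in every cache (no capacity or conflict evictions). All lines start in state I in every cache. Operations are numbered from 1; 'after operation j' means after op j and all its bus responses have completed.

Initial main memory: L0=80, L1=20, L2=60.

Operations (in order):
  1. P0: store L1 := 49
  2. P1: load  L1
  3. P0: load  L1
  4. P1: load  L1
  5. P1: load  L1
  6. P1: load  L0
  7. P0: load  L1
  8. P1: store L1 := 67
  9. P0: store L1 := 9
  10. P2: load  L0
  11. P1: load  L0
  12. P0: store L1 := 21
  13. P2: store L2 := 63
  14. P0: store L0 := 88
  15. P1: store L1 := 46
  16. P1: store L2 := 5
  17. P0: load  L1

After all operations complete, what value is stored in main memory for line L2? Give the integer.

1. P0: store L1 := 49  bus=[BusRdX]  L1: P0=M P1=I P2=I  mem[L1]=20
2. P1: load  L1  bus=[BusRd,Flush]  L1: P0=S P1=S P2=I  mem[L1]=49
3. P0: load  L1  bus=[-]  L1: P0=S P1=S P2=I  mem[L1]=49
4. P1: load  L1  bus=[-]  L1: P0=S P1=S P2=I  mem[L1]=49
5. P1: load  L1  bus=[-]  L1: P0=S P1=S P2=I  mem[L1]=49
6. P1: load  L0  bus=[BusRd]  L0: P0=I P1=E P2=I  mem[L0]=80
7. P0: load  L1  bus=[-]  L1: P0=S P1=S P2=I  mem[L1]=49
8. P1: store L1 := 67  bus=[BusUpgr]  L1: P0=I P1=M P2=I  mem[L1]=49
9. P0: store L1 := 9  bus=[BusRdX,Flush]  L1: P0=M P1=I P2=I  mem[L1]=67
10. P2: load  L0  bus=[BusRd]  L0: P0=I P1=S P2=S  mem[L0]=80
11. P1: load  L0  bus=[-]  L0: P0=I P1=S P2=S  mem[L0]=80
12. P0: store L1 := 21  bus=[-]  L1: P0=M P1=I P2=I  mem[L1]=67
13. P2: store L2 := 63  bus=[BusRdX]  L2: P0=I P1=I P2=M  mem[L2]=60
14. P0: store L0 := 88  bus=[BusRdX]  L0: P0=M P1=I P2=I  mem[L0]=80
15. P1: store L1 := 46  bus=[BusRdX,Flush]  L1: P0=I P1=M P2=I  mem[L1]=21
16. P1: store L2 := 5  bus=[BusRdX,Flush]  L2: P0=I P1=M P2=I  mem[L2]=63
17. P0: load  L1  bus=[BusRd,Flush]  L1: P0=S P1=S P2=I  mem[L1]=46

memory[L2] = 63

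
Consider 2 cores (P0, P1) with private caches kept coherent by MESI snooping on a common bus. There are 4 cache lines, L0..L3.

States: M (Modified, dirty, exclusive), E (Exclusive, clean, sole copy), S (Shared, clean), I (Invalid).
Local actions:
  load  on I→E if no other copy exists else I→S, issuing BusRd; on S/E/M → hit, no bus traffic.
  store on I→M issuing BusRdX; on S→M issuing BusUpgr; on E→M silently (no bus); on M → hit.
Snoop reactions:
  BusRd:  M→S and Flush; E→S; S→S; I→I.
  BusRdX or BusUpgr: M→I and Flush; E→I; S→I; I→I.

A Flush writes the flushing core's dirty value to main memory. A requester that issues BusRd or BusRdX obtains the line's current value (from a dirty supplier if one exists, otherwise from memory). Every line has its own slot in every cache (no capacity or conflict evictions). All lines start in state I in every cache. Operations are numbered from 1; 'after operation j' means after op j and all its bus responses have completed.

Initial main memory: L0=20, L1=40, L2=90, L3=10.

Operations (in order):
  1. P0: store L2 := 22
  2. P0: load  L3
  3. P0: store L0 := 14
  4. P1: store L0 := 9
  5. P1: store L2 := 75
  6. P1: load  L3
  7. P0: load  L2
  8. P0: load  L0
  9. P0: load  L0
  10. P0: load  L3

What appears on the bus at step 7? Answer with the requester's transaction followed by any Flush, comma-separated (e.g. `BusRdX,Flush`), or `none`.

bus = BusRd,Flush

1. P0: store L2 := 22  bus=[BusRdX]  L2: P0=M P1=I  mem[L2]=90
2. P0: load  L3  bus=[BusRd]  L3: P0=E P1=I  mem[L3]=10
3. P0: store L0 := 14  bus=[BusRdX]  L0: P0=M P1=I  mem[L0]=20
4. P1: store L0 := 9  bus=[BusRdX,Flush]  L0: P0=I P1=M  mem[L0]=14
5. P1: store L2 := 75  bus=[BusRdX,Flush]  L2: P0=I P1=M  mem[L2]=22
6. P1: load  L3  bus=[BusRd]  L3: P0=S P1=S  mem[L3]=10
7. P0: load  L2  bus=[BusRd,Flush]  L2: P0=S P1=S  mem[L2]=75
8. P0: load  L0  bus=[BusRd,Flush]  L0: P0=S P1=S  mem[L0]=9
9. P0: load  L0  bus=[-]  L0: P0=S P1=S  mem[L0]=9
10. P0: load  L3  bus=[-]  L3: P0=S P1=S  mem[L3]=10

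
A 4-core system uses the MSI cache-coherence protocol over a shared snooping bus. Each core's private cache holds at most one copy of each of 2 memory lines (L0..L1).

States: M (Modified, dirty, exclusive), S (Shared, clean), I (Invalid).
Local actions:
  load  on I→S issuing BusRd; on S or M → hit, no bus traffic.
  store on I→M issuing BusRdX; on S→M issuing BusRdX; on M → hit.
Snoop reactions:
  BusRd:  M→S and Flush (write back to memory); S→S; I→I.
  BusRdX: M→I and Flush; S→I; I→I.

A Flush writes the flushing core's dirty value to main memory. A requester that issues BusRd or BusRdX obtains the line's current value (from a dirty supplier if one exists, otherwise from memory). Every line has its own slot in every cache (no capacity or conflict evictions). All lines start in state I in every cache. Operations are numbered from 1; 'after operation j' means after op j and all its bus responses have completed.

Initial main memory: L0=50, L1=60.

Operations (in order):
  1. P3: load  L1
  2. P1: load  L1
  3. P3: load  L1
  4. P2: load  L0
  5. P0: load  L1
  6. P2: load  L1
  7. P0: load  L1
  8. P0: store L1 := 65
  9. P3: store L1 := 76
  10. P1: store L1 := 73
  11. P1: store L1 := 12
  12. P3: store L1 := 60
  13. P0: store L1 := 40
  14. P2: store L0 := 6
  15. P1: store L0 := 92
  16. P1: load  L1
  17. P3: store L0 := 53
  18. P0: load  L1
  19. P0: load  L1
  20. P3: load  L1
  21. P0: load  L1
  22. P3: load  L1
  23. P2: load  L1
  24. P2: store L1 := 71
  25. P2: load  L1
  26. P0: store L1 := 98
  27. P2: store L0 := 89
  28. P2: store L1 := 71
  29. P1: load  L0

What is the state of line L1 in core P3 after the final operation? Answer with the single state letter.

state = I

  op1 P3: load  L1 → I/I/I/S on L1; bus BusRd; mem=60
  op2 P1: load  L1 → I/S/I/S on L1; bus BusRd; mem=60
  op3 P3: load  L1 → I/S/I/S on L1; bus (none); mem=60
  op4 P2: load  L0 → I/I/S/I on L0; bus BusRd; mem=50
  op5 P0: load  L1 → S/S/I/S on L1; bus BusRd; mem=60
  op6 P2: load  L1 → S/S/S/S on L1; bus BusRd; mem=60
  op7 P0: load  L1 → S/S/S/S on L1; bus (none); mem=60
  op8 P0: store L1 := 65 → M/I/I/I on L1; bus BusRdX; mem=60
  op9 P3: store L1 := 76 → I/I/I/M on L1; bus BusRdX Flush; mem=65
  op10 P1: store L1 := 73 → I/M/I/I on L1; bus BusRdX Flush; mem=76
  op11 P1: store L1 := 12 → I/M/I/I on L1; bus (none); mem=76
  op12 P3: store L1 := 60 → I/I/I/M on L1; bus BusRdX Flush; mem=12
  op13 P0: store L1 := 40 → M/I/I/I on L1; bus BusRdX Flush; mem=60
  op14 P2: store L0 := 6 → I/I/M/I on L0; bus BusRdX; mem=50
  op15 P1: store L0 := 92 → I/M/I/I on L0; bus BusRdX Flush; mem=6
  op16 P1: load  L1 → S/S/I/I on L1; bus BusRd Flush; mem=40
  op17 P3: store L0 := 53 → I/I/I/M on L0; bus BusRdX Flush; mem=92
  op18 P0: load  L1 → S/S/I/I on L1; bus (none); mem=40
  op19 P0: load  L1 → S/S/I/I on L1; bus (none); mem=40
  op20 P3: load  L1 → S/S/I/S on L1; bus BusRd; mem=40
  op21 P0: load  L1 → S/S/I/S on L1; bus (none); mem=40
  op22 P3: load  L1 → S/S/I/S on L1; bus (none); mem=40
  op23 P2: load  L1 → S/S/S/S on L1; bus BusRd; mem=40
  op24 P2: store L1 := 71 → I/I/M/I on L1; bus BusRdX; mem=40
  op25 P2: load  L1 → I/I/M/I on L1; bus (none); mem=40
  op26 P0: store L1 := 98 → M/I/I/I on L1; bus BusRdX Flush; mem=71
  op27 P2: store L0 := 89 → I/I/M/I on L0; bus BusRdX Flush; mem=53
  op28 P2: store L1 := 71 → I/I/M/I on L1; bus BusRdX Flush; mem=98
  op29 P1: load  L0 → I/S/S/I on L0; bus BusRd Flush; mem=89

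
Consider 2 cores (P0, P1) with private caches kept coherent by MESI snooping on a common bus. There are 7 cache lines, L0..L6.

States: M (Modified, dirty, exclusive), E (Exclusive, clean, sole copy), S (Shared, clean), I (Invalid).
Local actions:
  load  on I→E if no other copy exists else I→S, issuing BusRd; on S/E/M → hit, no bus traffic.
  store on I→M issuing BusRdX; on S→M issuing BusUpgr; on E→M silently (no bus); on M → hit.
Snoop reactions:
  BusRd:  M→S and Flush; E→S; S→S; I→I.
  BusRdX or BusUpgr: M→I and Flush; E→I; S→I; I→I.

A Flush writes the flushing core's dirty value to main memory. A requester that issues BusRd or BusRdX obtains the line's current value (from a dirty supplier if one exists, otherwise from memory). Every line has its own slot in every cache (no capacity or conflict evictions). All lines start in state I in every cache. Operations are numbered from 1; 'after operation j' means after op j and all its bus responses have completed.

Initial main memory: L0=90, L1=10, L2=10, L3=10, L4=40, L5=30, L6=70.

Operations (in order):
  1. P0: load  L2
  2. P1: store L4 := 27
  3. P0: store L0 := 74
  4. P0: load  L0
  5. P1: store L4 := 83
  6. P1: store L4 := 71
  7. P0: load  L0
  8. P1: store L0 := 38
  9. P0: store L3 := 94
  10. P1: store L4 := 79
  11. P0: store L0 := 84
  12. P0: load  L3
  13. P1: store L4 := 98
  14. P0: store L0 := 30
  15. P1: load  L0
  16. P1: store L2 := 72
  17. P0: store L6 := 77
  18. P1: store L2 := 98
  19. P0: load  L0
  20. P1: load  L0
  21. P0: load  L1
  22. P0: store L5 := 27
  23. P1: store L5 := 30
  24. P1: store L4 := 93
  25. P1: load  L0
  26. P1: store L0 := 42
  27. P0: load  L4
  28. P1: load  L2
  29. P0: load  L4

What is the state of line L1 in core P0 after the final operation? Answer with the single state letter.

state = E

1. P0: load  L2  bus=[BusRd]  L2: P0=E P1=I  mem[L2]=10
2. P1: store L4 := 27  bus=[BusRdX]  L4: P0=I P1=M  mem[L4]=40
3. P0: store L0 := 74  bus=[BusRdX]  L0: P0=M P1=I  mem[L0]=90
4. P0: load  L0  bus=[-]  L0: P0=M P1=I  mem[L0]=90
5. P1: store L4 := 83  bus=[-]  L4: P0=I P1=M  mem[L4]=40
6. P1: store L4 := 71  bus=[-]  L4: P0=I P1=M  mem[L4]=40
7. P0: load  L0  bus=[-]  L0: P0=M P1=I  mem[L0]=90
8. P1: store L0 := 38  bus=[BusRdX,Flush]  L0: P0=I P1=M  mem[L0]=74
9. P0: store L3 := 94  bus=[BusRdX]  L3: P0=M P1=I  mem[L3]=10
10. P1: store L4 := 79  bus=[-]  L4: P0=I P1=M  mem[L4]=40
11. P0: store L0 := 84  bus=[BusRdX,Flush]  L0: P0=M P1=I  mem[L0]=38
12. P0: load  L3  bus=[-]  L3: P0=M P1=I  mem[L3]=10
13. P1: store L4 := 98  bus=[-]  L4: P0=I P1=M  mem[L4]=40
14. P0: store L0 := 30  bus=[-]  L0: P0=M P1=I  mem[L0]=38
15. P1: load  L0  bus=[BusRd,Flush]  L0: P0=S P1=S  mem[L0]=30
16. P1: store L2 := 72  bus=[BusRdX]  L2: P0=I P1=M  mem[L2]=10
17. P0: store L6 := 77  bus=[BusRdX]  L6: P0=M P1=I  mem[L6]=70
18. P1: store L2 := 98  bus=[-]  L2: P0=I P1=M  mem[L2]=10
19. P0: load  L0  bus=[-]  L0: P0=S P1=S  mem[L0]=30
20. P1: load  L0  bus=[-]  L0: P0=S P1=S  mem[L0]=30
21. P0: load  L1  bus=[BusRd]  L1: P0=E P1=I  mem[L1]=10
22. P0: store L5 := 27  bus=[BusRdX]  L5: P0=M P1=I  mem[L5]=30
23. P1: store L5 := 30  bus=[BusRdX,Flush]  L5: P0=I P1=M  mem[L5]=27
24. P1: store L4 := 93  bus=[-]  L4: P0=I P1=M  mem[L4]=40
25. P1: load  L0  bus=[-]  L0: P0=S P1=S  mem[L0]=30
26. P1: store L0 := 42  bus=[BusUpgr]  L0: P0=I P1=M  mem[L0]=30
27. P0: load  L4  bus=[BusRd,Flush]  L4: P0=S P1=S  mem[L4]=93
28. P1: load  L2  bus=[-]  L2: P0=I P1=M  mem[L2]=10
29. P0: load  L4  bus=[-]  L4: P0=S P1=S  mem[L4]=93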